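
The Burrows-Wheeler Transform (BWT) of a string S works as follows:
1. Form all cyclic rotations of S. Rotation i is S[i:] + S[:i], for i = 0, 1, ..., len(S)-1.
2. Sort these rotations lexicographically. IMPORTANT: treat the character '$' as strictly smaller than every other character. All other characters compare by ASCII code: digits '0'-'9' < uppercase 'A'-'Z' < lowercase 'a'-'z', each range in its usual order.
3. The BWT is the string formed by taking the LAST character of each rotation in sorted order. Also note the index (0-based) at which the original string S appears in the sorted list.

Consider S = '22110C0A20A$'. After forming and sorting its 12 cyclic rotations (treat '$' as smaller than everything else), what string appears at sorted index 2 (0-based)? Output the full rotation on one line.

All 12 rotations (rotation i = S[i:]+S[:i]):
  rot[0] = 22110C0A20A$
  rot[1] = 2110C0A20A$2
  rot[2] = 110C0A20A$22
  rot[3] = 10C0A20A$221
  rot[4] = 0C0A20A$2211
  rot[5] = C0A20A$22110
  rot[6] = 0A20A$22110C
  rot[7] = A20A$22110C0
  rot[8] = 20A$22110C0A
  rot[9] = 0A$22110C0A2
  rot[10] = A$22110C0A20
  rot[11] = $22110C0A20A
Sorted (with $ < everything):
  sorted[0] = $22110C0A20A
  sorted[1] = 0A$22110C0A2
  sorted[2] = 0A20A$22110C
  sorted[3] = 0C0A20A$2211
  sorted[4] = 10C0A20A$221
  sorted[5] = 110C0A20A$22
  sorted[6] = 20A$22110C0A
  sorted[7] = 2110C0A20A$2
  sorted[8] = 22110C0A20A$
  sorted[9] = A$22110C0A20
  sorted[10] = A20A$22110C0
  sorted[11] = C0A20A$22110
sorted[2] = 0A20A$22110C

Answer: 0A20A$22110C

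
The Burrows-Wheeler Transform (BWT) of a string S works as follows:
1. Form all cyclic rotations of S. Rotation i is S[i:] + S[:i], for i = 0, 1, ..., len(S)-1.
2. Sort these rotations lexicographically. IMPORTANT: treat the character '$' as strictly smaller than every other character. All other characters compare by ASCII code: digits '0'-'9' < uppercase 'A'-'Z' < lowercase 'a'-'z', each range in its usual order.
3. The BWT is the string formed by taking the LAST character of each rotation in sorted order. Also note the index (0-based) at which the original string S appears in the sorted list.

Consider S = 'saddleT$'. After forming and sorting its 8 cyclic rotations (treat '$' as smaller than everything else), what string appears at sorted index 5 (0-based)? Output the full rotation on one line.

Answer: eT$saddl

Derivation:
All 8 rotations (rotation i = S[i:]+S[:i]):
  rot[0] = saddleT$
  rot[1] = addleT$s
  rot[2] = ddleT$sa
  rot[3] = dleT$sad
  rot[4] = leT$sadd
  rot[5] = eT$saddl
  rot[6] = T$saddle
  rot[7] = $saddleT
Sorted (with $ < everything):
  sorted[0] = $saddleT
  sorted[1] = T$saddle
  sorted[2] = addleT$s
  sorted[3] = ddleT$sa
  sorted[4] = dleT$sad
  sorted[5] = eT$saddl
  sorted[6] = leT$sadd
  sorted[7] = saddleT$
sorted[5] = eT$saddl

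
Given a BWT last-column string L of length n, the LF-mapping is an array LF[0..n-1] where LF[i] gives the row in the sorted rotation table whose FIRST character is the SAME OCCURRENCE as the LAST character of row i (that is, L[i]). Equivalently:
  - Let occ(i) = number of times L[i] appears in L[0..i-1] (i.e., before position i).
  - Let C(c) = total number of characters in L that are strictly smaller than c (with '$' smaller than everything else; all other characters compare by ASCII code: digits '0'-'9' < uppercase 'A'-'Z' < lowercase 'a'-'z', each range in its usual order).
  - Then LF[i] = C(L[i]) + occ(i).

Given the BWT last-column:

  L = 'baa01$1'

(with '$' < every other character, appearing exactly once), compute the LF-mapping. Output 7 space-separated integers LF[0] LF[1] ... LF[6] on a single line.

Char counts: '$':1, '0':1, '1':2, 'a':2, 'b':1
C (first-col start): C('$')=0, C('0')=1, C('1')=2, C('a')=4, C('b')=6
L[0]='b': occ=0, LF[0]=C('b')+0=6+0=6
L[1]='a': occ=0, LF[1]=C('a')+0=4+0=4
L[2]='a': occ=1, LF[2]=C('a')+1=4+1=5
L[3]='0': occ=0, LF[3]=C('0')+0=1+0=1
L[4]='1': occ=0, LF[4]=C('1')+0=2+0=2
L[5]='$': occ=0, LF[5]=C('$')+0=0+0=0
L[6]='1': occ=1, LF[6]=C('1')+1=2+1=3

Answer: 6 4 5 1 2 0 3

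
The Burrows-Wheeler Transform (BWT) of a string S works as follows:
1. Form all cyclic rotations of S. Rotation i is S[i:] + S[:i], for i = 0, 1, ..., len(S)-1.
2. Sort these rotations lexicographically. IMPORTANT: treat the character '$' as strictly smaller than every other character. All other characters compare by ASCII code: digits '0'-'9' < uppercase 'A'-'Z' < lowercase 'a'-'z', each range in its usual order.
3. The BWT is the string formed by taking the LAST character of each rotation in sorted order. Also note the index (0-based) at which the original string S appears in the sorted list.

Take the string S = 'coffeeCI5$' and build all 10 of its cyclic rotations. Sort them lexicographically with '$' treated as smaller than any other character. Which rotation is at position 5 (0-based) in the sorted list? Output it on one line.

Answer: eCI5$coffe

Derivation:
All 10 rotations (rotation i = S[i:]+S[:i]):
  rot[0] = coffeeCI5$
  rot[1] = offeeCI5$c
  rot[2] = ffeeCI5$co
  rot[3] = feeCI5$cof
  rot[4] = eeCI5$coff
  rot[5] = eCI5$coffe
  rot[6] = CI5$coffee
  rot[7] = I5$coffeeC
  rot[8] = 5$coffeeCI
  rot[9] = $coffeeCI5
Sorted (with $ < everything):
  sorted[0] = $coffeeCI5
  sorted[1] = 5$coffeeCI
  sorted[2] = CI5$coffee
  sorted[3] = I5$coffeeC
  sorted[4] = coffeeCI5$
  sorted[5] = eCI5$coffe
  sorted[6] = eeCI5$coff
  sorted[7] = feeCI5$cof
  sorted[8] = ffeeCI5$co
  sorted[9] = offeeCI5$c
sorted[5] = eCI5$coffe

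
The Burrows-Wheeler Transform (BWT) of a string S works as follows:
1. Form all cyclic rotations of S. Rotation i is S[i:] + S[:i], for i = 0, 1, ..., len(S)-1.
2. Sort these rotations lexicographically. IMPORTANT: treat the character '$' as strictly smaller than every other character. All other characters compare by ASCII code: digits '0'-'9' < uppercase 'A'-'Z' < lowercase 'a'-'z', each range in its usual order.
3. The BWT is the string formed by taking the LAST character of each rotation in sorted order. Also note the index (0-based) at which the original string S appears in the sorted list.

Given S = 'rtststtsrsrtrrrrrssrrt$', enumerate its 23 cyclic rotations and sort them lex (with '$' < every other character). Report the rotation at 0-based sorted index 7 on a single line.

All 23 rotations (rotation i = S[i:]+S[:i]):
  rot[0] = rtststtsrsrtrrrrrssrrt$
  rot[1] = tststtsrsrtrrrrrssrrt$r
  rot[2] = ststtsrsrtrrrrrssrrt$rt
  rot[3] = tsttsrsrtrrrrrssrrt$rts
  rot[4] = sttsrsrtrrrrrssrrt$rtst
  rot[5] = ttsrsrtrrrrrssrrt$rtsts
  rot[6] = tsrsrtrrrrrssrrt$rtstst
  rot[7] = srsrtrrrrrssrrt$rtststt
  rot[8] = rsrtrrrrrssrrt$rtststts
  rot[9] = srtrrrrrssrrt$rtststtsr
  rot[10] = rtrrrrrssrrt$rtststtsrs
  rot[11] = trrrrrssrrt$rtststtsrsr
  rot[12] = rrrrrssrrt$rtststtsrsrt
  rot[13] = rrrrssrrt$rtststtsrsrtr
  rot[14] = rrrssrrt$rtststtsrsrtrr
  rot[15] = rrssrrt$rtststtsrsrtrrr
  rot[16] = rssrrt$rtststtsrsrtrrrr
  rot[17] = ssrrt$rtststtsrsrtrrrrr
  rot[18] = srrt$rtststtsrsrtrrrrrs
  rot[19] = rrt$rtststtsrsrtrrrrrss
  rot[20] = rt$rtststtsrsrtrrrrrssr
  rot[21] = t$rtststtsrsrtrrrrrssrr
  rot[22] = $rtststtsrsrtrrrrrssrrt
Sorted (with $ < everything):
  sorted[0] = $rtststtsrsrtrrrrrssrrt
  sorted[1] = rrrrrssrrt$rtststtsrsrt
  sorted[2] = rrrrssrrt$rtststtsrsrtr
  sorted[3] = rrrssrrt$rtststtsrsrtrr
  sorted[4] = rrssrrt$rtststtsrsrtrrr
  sorted[5] = rrt$rtststtsrsrtrrrrrss
  sorted[6] = rsrtrrrrrssrrt$rtststts
  sorted[7] = rssrrt$rtststtsrsrtrrrr
  sorted[8] = rt$rtststtsrsrtrrrrrssr
  sorted[9] = rtrrrrrssrrt$rtststtsrs
  sorted[10] = rtststtsrsrtrrrrrssrrt$
  sorted[11] = srrt$rtststtsrsrtrrrrrs
  sorted[12] = srsrtrrrrrssrrt$rtststt
  sorted[13] = srtrrrrrssrrt$rtststtsr
  sorted[14] = ssrrt$rtststtsrsrtrrrrr
  sorted[15] = ststtsrsrtrrrrrssrrt$rt
  sorted[16] = sttsrsrtrrrrrssrrt$rtst
  sorted[17] = t$rtststtsrsrtrrrrrssrr
  sorted[18] = trrrrrssrrt$rtststtsrsr
  sorted[19] = tsrsrtrrrrrssrrt$rtstst
  sorted[20] = tststtsrsrtrrrrrssrrt$r
  sorted[21] = tsttsrsrtrrrrrssrrt$rts
  sorted[22] = ttsrsrtrrrrrssrrt$rtsts
sorted[7] = rssrrt$rtststtsrsrtrrrr

Answer: rssrrt$rtststtsrsrtrrrr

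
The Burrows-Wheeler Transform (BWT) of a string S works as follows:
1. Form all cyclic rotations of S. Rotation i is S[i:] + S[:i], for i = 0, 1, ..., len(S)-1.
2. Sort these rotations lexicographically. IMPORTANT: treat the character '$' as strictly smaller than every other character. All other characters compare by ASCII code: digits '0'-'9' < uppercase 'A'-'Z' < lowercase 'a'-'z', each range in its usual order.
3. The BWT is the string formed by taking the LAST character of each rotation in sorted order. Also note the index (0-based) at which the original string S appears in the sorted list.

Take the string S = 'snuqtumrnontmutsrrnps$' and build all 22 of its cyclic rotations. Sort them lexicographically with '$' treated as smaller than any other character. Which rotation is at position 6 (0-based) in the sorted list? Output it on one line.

All 22 rotations (rotation i = S[i:]+S[:i]):
  rot[0] = snuqtumrnontmutsrrnps$
  rot[1] = nuqtumrnontmutsrrnps$s
  rot[2] = uqtumrnontmutsrrnps$sn
  rot[3] = qtumrnontmutsrrnps$snu
  rot[4] = tumrnontmutsrrnps$snuq
  rot[5] = umrnontmutsrrnps$snuqt
  rot[6] = mrnontmutsrrnps$snuqtu
  rot[7] = rnontmutsrrnps$snuqtum
  rot[8] = nontmutsrrnps$snuqtumr
  rot[9] = ontmutsrrnps$snuqtumrn
  rot[10] = ntmutsrrnps$snuqtumrno
  rot[11] = tmutsrrnps$snuqtumrnon
  rot[12] = mutsrrnps$snuqtumrnont
  rot[13] = utsrrnps$snuqtumrnontm
  rot[14] = tsrrnps$snuqtumrnontmu
  rot[15] = srrnps$snuqtumrnontmut
  rot[16] = rrnps$snuqtumrnontmuts
  rot[17] = rnps$snuqtumrnontmutsr
  rot[18] = nps$snuqtumrnontmutsrr
  rot[19] = ps$snuqtumrnontmutsrrn
  rot[20] = s$snuqtumrnontmutsrrnp
  rot[21] = $snuqtumrnontmutsrrnps
Sorted (with $ < everything):
  sorted[0] = $snuqtumrnontmutsrrnps
  sorted[1] = mrnontmutsrrnps$snuqtu
  sorted[2] = mutsrrnps$snuqtumrnont
  sorted[3] = nontmutsrrnps$snuqtumr
  sorted[4] = nps$snuqtumrnontmutsrr
  sorted[5] = ntmutsrrnps$snuqtumrno
  sorted[6] = nuqtumrnontmutsrrnps$s
  sorted[7] = ontmutsrrnps$snuqtumrn
  sorted[8] = ps$snuqtumrnontmutsrrn
  sorted[9] = qtumrnontmutsrrnps$snu
  sorted[10] = rnontmutsrrnps$snuqtum
  sorted[11] = rnps$snuqtumrnontmutsr
  sorted[12] = rrnps$snuqtumrnontmuts
  sorted[13] = s$snuqtumrnontmutsrrnp
  sorted[14] = snuqtumrnontmutsrrnps$
  sorted[15] = srrnps$snuqtumrnontmut
  sorted[16] = tmutsrrnps$snuqtumrnon
  sorted[17] = tsrrnps$snuqtumrnontmu
  sorted[18] = tumrnontmutsrrnps$snuq
  sorted[19] = umrnontmutsrrnps$snuqt
  sorted[20] = uqtumrnontmutsrrnps$sn
  sorted[21] = utsrrnps$snuqtumrnontm
sorted[6] = nuqtumrnontmutsrrnps$s

Answer: nuqtumrnontmutsrrnps$s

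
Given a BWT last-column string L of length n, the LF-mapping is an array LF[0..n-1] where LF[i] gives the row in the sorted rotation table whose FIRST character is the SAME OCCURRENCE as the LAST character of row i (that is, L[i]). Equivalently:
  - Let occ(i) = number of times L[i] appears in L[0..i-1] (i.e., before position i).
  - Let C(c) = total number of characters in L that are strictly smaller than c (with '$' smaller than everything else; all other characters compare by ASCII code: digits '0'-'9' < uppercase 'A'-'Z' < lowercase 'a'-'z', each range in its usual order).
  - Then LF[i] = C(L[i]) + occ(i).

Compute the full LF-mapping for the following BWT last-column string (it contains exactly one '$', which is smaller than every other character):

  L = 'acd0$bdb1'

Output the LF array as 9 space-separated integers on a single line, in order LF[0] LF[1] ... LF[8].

Answer: 3 6 7 1 0 4 8 5 2

Derivation:
Char counts: '$':1, '0':1, '1':1, 'a':1, 'b':2, 'c':1, 'd':2
C (first-col start): C('$')=0, C('0')=1, C('1')=2, C('a')=3, C('b')=4, C('c')=6, C('d')=7
L[0]='a': occ=0, LF[0]=C('a')+0=3+0=3
L[1]='c': occ=0, LF[1]=C('c')+0=6+0=6
L[2]='d': occ=0, LF[2]=C('d')+0=7+0=7
L[3]='0': occ=0, LF[3]=C('0')+0=1+0=1
L[4]='$': occ=0, LF[4]=C('$')+0=0+0=0
L[5]='b': occ=0, LF[5]=C('b')+0=4+0=4
L[6]='d': occ=1, LF[6]=C('d')+1=7+1=8
L[7]='b': occ=1, LF[7]=C('b')+1=4+1=5
L[8]='1': occ=0, LF[8]=C('1')+0=2+0=2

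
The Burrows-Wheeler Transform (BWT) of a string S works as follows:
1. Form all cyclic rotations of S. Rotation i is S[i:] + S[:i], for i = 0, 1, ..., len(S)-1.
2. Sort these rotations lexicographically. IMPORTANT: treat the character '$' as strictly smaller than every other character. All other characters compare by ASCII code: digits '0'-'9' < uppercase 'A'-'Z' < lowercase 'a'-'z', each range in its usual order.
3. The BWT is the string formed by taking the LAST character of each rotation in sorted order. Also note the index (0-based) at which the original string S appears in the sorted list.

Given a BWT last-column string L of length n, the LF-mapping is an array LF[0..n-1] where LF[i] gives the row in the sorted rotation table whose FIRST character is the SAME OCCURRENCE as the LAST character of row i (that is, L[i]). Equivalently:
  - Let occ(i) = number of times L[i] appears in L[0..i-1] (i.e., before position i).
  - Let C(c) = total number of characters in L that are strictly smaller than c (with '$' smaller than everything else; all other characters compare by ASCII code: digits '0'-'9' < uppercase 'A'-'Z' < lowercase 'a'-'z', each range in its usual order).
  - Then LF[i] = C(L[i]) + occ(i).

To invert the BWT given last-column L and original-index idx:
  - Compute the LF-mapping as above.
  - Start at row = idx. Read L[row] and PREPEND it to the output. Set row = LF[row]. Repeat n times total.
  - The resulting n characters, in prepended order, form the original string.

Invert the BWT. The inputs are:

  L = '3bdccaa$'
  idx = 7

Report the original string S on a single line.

LF mapping: 1 4 7 5 6 2 3 0
Walk LF starting at row 7, prepending L[row]:
  step 1: row=7, L[7]='$', prepend. Next row=LF[7]=0
  step 2: row=0, L[0]='3', prepend. Next row=LF[0]=1
  step 3: row=1, L[1]='b', prepend. Next row=LF[1]=4
  step 4: row=4, L[4]='c', prepend. Next row=LF[4]=6
  step 5: row=6, L[6]='a', prepend. Next row=LF[6]=3
  step 6: row=3, L[3]='c', prepend. Next row=LF[3]=5
  step 7: row=5, L[5]='a', prepend. Next row=LF[5]=2
  step 8: row=2, L[2]='d', prepend. Next row=LF[2]=7
Reversed output: dacacb3$

Answer: dacacb3$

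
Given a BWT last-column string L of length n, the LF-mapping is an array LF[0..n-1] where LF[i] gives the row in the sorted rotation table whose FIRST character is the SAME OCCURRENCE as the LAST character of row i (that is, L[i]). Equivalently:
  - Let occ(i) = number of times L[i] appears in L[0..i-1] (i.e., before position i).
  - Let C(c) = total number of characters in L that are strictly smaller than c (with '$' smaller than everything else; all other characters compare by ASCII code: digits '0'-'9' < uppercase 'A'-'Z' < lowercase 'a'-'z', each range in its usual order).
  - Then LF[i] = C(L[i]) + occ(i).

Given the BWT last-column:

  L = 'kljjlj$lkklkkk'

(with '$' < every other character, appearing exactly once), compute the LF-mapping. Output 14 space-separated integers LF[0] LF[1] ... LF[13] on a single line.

Answer: 4 10 1 2 11 3 0 12 5 6 13 7 8 9

Derivation:
Char counts: '$':1, 'j':3, 'k':6, 'l':4
C (first-col start): C('$')=0, C('j')=1, C('k')=4, C('l')=10
L[0]='k': occ=0, LF[0]=C('k')+0=4+0=4
L[1]='l': occ=0, LF[1]=C('l')+0=10+0=10
L[2]='j': occ=0, LF[2]=C('j')+0=1+0=1
L[3]='j': occ=1, LF[3]=C('j')+1=1+1=2
L[4]='l': occ=1, LF[4]=C('l')+1=10+1=11
L[5]='j': occ=2, LF[5]=C('j')+2=1+2=3
L[6]='$': occ=0, LF[6]=C('$')+0=0+0=0
L[7]='l': occ=2, LF[7]=C('l')+2=10+2=12
L[8]='k': occ=1, LF[8]=C('k')+1=4+1=5
L[9]='k': occ=2, LF[9]=C('k')+2=4+2=6
L[10]='l': occ=3, LF[10]=C('l')+3=10+3=13
L[11]='k': occ=3, LF[11]=C('k')+3=4+3=7
L[12]='k': occ=4, LF[12]=C('k')+4=4+4=8
L[13]='k': occ=5, LF[13]=C('k')+5=4+5=9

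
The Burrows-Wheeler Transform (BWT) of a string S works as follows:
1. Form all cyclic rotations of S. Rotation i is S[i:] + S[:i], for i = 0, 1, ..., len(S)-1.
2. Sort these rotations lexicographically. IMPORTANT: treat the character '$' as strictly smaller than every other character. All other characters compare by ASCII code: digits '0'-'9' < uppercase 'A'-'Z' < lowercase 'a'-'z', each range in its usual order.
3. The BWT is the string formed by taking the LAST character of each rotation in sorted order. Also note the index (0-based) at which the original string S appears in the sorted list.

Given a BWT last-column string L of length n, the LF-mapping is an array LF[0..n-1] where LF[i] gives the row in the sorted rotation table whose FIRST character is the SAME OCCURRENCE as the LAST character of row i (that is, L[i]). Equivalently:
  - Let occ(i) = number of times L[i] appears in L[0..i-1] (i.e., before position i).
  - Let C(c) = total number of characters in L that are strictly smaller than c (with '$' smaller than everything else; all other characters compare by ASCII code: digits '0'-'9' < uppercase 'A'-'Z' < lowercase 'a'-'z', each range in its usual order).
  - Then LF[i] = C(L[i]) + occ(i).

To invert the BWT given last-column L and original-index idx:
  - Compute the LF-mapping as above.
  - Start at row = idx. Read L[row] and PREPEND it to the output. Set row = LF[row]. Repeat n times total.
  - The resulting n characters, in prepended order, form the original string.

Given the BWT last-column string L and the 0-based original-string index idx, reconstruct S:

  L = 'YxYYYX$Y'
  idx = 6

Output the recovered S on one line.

LF mapping: 2 7 3 4 5 1 0 6
Walk LF starting at row 6, prepending L[row]:
  step 1: row=6, L[6]='$', prepend. Next row=LF[6]=0
  step 2: row=0, L[0]='Y', prepend. Next row=LF[0]=2
  step 3: row=2, L[2]='Y', prepend. Next row=LF[2]=3
  step 4: row=3, L[3]='Y', prepend. Next row=LF[3]=4
  step 5: row=4, L[4]='Y', prepend. Next row=LF[4]=5
  step 6: row=5, L[5]='X', prepend. Next row=LF[5]=1
  step 7: row=1, L[1]='x', prepend. Next row=LF[1]=7
  step 8: row=7, L[7]='Y', prepend. Next row=LF[7]=6
Reversed output: YxXYYYY$

Answer: YxXYYYY$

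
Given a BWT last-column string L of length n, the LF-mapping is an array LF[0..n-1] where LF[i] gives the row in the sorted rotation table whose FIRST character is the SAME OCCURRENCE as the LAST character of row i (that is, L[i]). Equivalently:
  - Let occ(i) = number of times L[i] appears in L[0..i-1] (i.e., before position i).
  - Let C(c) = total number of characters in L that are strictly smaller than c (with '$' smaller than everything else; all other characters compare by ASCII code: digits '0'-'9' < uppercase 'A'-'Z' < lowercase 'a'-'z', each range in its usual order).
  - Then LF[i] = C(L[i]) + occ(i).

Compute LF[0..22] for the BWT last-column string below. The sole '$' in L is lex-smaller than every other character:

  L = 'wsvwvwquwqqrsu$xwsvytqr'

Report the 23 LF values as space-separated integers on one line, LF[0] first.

Answer: 16 7 13 17 14 18 1 11 19 2 3 5 8 12 0 21 20 9 15 22 10 4 6

Derivation:
Char counts: '$':1, 'q':4, 'r':2, 's':3, 't':1, 'u':2, 'v':3, 'w':5, 'x':1, 'y':1
C (first-col start): C('$')=0, C('q')=1, C('r')=5, C('s')=7, C('t')=10, C('u')=11, C('v')=13, C('w')=16, C('x')=21, C('y')=22
L[0]='w': occ=0, LF[0]=C('w')+0=16+0=16
L[1]='s': occ=0, LF[1]=C('s')+0=7+0=7
L[2]='v': occ=0, LF[2]=C('v')+0=13+0=13
L[3]='w': occ=1, LF[3]=C('w')+1=16+1=17
L[4]='v': occ=1, LF[4]=C('v')+1=13+1=14
L[5]='w': occ=2, LF[5]=C('w')+2=16+2=18
L[6]='q': occ=0, LF[6]=C('q')+0=1+0=1
L[7]='u': occ=0, LF[7]=C('u')+0=11+0=11
L[8]='w': occ=3, LF[8]=C('w')+3=16+3=19
L[9]='q': occ=1, LF[9]=C('q')+1=1+1=2
L[10]='q': occ=2, LF[10]=C('q')+2=1+2=3
L[11]='r': occ=0, LF[11]=C('r')+0=5+0=5
L[12]='s': occ=1, LF[12]=C('s')+1=7+1=8
L[13]='u': occ=1, LF[13]=C('u')+1=11+1=12
L[14]='$': occ=0, LF[14]=C('$')+0=0+0=0
L[15]='x': occ=0, LF[15]=C('x')+0=21+0=21
L[16]='w': occ=4, LF[16]=C('w')+4=16+4=20
L[17]='s': occ=2, LF[17]=C('s')+2=7+2=9
L[18]='v': occ=2, LF[18]=C('v')+2=13+2=15
L[19]='y': occ=0, LF[19]=C('y')+0=22+0=22
L[20]='t': occ=0, LF[20]=C('t')+0=10+0=10
L[21]='q': occ=3, LF[21]=C('q')+3=1+3=4
L[22]='r': occ=1, LF[22]=C('r')+1=5+1=6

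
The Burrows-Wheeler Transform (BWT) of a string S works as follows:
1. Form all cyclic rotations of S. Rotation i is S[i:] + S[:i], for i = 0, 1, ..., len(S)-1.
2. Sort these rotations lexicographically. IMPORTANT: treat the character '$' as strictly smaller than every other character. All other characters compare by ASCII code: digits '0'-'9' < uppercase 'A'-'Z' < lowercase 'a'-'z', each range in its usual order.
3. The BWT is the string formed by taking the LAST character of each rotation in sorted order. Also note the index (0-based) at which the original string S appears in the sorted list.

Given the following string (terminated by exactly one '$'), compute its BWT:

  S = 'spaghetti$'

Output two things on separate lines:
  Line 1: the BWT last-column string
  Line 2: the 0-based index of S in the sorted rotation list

All 10 rotations (rotation i = S[i:]+S[:i]):
  rot[0] = spaghetti$
  rot[1] = paghetti$s
  rot[2] = aghetti$sp
  rot[3] = ghetti$spa
  rot[4] = hetti$spag
  rot[5] = etti$spagh
  rot[6] = tti$spaghe
  rot[7] = ti$spaghet
  rot[8] = i$spaghett
  rot[9] = $spaghetti
Sorted (with $ < everything):
  sorted[0] = $spaghetti  (last char: 'i')
  sorted[1] = aghetti$sp  (last char: 'p')
  sorted[2] = etti$spagh  (last char: 'h')
  sorted[3] = ghetti$spa  (last char: 'a')
  sorted[4] = hetti$spag  (last char: 'g')
  sorted[5] = i$spaghett  (last char: 't')
  sorted[6] = paghetti$s  (last char: 's')
  sorted[7] = spaghetti$  (last char: '$')
  sorted[8] = ti$spaghet  (last char: 't')
  sorted[9] = tti$spaghe  (last char: 'e')
Last column: iphagts$te
Original string S is at sorted index 7

Answer: iphagts$te
7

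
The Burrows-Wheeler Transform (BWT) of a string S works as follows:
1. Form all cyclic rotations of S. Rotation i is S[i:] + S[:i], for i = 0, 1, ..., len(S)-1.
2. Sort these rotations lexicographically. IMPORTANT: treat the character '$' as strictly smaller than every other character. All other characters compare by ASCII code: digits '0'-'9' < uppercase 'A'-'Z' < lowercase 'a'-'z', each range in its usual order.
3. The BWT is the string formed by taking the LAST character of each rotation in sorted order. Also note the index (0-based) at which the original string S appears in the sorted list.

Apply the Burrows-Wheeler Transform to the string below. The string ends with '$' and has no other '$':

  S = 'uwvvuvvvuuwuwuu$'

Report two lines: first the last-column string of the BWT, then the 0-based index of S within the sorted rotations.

Answer: uuwvvwu$vvvwuuuu
7

Derivation:
All 16 rotations (rotation i = S[i:]+S[:i]):
  rot[0] = uwvvuvvvuuwuwuu$
  rot[1] = wvvuvvvuuwuwuu$u
  rot[2] = vvuvvvuuwuwuu$uw
  rot[3] = vuvvvuuwuwuu$uwv
  rot[4] = uvvvuuwuwuu$uwvv
  rot[5] = vvvuuwuwuu$uwvvu
  rot[6] = vvuuwuwuu$uwvvuv
  rot[7] = vuuwuwuu$uwvvuvv
  rot[8] = uuwuwuu$uwvvuvvv
  rot[9] = uwuwuu$uwvvuvvvu
  rot[10] = wuwuu$uwvvuvvvuu
  rot[11] = uwuu$uwvvuvvvuuw
  rot[12] = wuu$uwvvuvvvuuwu
  rot[13] = uu$uwvvuvvvuuwuw
  rot[14] = u$uwvvuvvvuuwuwu
  rot[15] = $uwvvuvvvuuwuwuu
Sorted (with $ < everything):
  sorted[0] = $uwvvuvvvuuwuwuu  (last char: 'u')
  sorted[1] = u$uwvvuvvvuuwuwu  (last char: 'u')
  sorted[2] = uu$uwvvuvvvuuwuw  (last char: 'w')
  sorted[3] = uuwuwuu$uwvvuvvv  (last char: 'v')
  sorted[4] = uvvvuuwuwuu$uwvv  (last char: 'v')
  sorted[5] = uwuu$uwvvuvvvuuw  (last char: 'w')
  sorted[6] = uwuwuu$uwvvuvvvu  (last char: 'u')
  sorted[7] = uwvvuvvvuuwuwuu$  (last char: '$')
  sorted[8] = vuuwuwuu$uwvvuvv  (last char: 'v')
  sorted[9] = vuvvvuuwuwuu$uwv  (last char: 'v')
  sorted[10] = vvuuwuwuu$uwvvuv  (last char: 'v')
  sorted[11] = vvuvvvuuwuwuu$uw  (last char: 'w')
  sorted[12] = vvvuuwuwuu$uwvvu  (last char: 'u')
  sorted[13] = wuu$uwvvuvvvuuwu  (last char: 'u')
  sorted[14] = wuwuu$uwvvuvvvuu  (last char: 'u')
  sorted[15] = wvvuvvvuuwuwuu$u  (last char: 'u')
Last column: uuwvvwu$vvvwuuuu
Original string S is at sorted index 7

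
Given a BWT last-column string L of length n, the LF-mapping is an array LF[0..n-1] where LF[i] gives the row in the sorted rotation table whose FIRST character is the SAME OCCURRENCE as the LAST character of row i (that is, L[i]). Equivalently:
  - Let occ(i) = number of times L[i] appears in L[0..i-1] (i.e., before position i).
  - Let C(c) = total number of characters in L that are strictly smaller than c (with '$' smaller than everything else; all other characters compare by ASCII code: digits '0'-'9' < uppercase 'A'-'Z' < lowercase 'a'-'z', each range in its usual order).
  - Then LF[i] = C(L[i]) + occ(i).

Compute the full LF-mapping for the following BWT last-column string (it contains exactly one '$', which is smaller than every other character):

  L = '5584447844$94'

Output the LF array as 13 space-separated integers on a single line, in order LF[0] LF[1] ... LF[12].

Answer: 7 8 10 1 2 3 9 11 4 5 0 12 6

Derivation:
Char counts: '$':1, '4':6, '5':2, '7':1, '8':2, '9':1
C (first-col start): C('$')=0, C('4')=1, C('5')=7, C('7')=9, C('8')=10, C('9')=12
L[0]='5': occ=0, LF[0]=C('5')+0=7+0=7
L[1]='5': occ=1, LF[1]=C('5')+1=7+1=8
L[2]='8': occ=0, LF[2]=C('8')+0=10+0=10
L[3]='4': occ=0, LF[3]=C('4')+0=1+0=1
L[4]='4': occ=1, LF[4]=C('4')+1=1+1=2
L[5]='4': occ=2, LF[5]=C('4')+2=1+2=3
L[6]='7': occ=0, LF[6]=C('7')+0=9+0=9
L[7]='8': occ=1, LF[7]=C('8')+1=10+1=11
L[8]='4': occ=3, LF[8]=C('4')+3=1+3=4
L[9]='4': occ=4, LF[9]=C('4')+4=1+4=5
L[10]='$': occ=0, LF[10]=C('$')+0=0+0=0
L[11]='9': occ=0, LF[11]=C('9')+0=12+0=12
L[12]='4': occ=5, LF[12]=C('4')+5=1+5=6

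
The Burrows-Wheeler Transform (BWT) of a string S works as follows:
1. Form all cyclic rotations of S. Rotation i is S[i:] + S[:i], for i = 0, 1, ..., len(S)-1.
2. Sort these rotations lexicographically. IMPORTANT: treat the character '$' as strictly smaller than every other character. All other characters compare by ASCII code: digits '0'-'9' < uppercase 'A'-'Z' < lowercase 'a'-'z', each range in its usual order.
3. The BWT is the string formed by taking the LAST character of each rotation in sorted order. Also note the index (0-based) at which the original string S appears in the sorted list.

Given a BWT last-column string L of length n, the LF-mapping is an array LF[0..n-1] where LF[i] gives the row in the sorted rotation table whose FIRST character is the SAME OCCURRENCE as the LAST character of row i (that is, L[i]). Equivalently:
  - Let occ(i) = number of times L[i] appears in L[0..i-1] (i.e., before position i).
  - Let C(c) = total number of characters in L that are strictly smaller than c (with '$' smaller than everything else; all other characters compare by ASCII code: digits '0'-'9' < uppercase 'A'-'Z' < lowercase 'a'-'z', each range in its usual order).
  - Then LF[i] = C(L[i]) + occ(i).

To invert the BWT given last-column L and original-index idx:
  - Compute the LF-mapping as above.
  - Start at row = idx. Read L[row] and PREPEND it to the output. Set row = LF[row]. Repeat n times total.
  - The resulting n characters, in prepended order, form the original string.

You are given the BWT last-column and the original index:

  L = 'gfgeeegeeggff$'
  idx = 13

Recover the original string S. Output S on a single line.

LF mapping: 9 6 10 1 2 3 11 4 5 12 13 7 8 0
Walk LF starting at row 13, prepending L[row]:
  step 1: row=13, L[13]='$', prepend. Next row=LF[13]=0
  step 2: row=0, L[0]='g', prepend. Next row=LF[0]=9
  step 3: row=9, L[9]='g', prepend. Next row=LF[9]=12
  step 4: row=12, L[12]='f', prepend. Next row=LF[12]=8
  step 5: row=8, L[8]='e', prepend. Next row=LF[8]=5
  step 6: row=5, L[5]='e', prepend. Next row=LF[5]=3
  step 7: row=3, L[3]='e', prepend. Next row=LF[3]=1
  step 8: row=1, L[1]='f', prepend. Next row=LF[1]=6
  step 9: row=6, L[6]='g', prepend. Next row=LF[6]=11
  step 10: row=11, L[11]='f', prepend. Next row=LF[11]=7
  step 11: row=7, L[7]='e', prepend. Next row=LF[7]=4
  step 12: row=4, L[4]='e', prepend. Next row=LF[4]=2
  step 13: row=2, L[2]='g', prepend. Next row=LF[2]=10
  step 14: row=10, L[10]='g', prepend. Next row=LF[10]=13
Reversed output: ggeefgfeeefgg$

Answer: ggeefgfeeefgg$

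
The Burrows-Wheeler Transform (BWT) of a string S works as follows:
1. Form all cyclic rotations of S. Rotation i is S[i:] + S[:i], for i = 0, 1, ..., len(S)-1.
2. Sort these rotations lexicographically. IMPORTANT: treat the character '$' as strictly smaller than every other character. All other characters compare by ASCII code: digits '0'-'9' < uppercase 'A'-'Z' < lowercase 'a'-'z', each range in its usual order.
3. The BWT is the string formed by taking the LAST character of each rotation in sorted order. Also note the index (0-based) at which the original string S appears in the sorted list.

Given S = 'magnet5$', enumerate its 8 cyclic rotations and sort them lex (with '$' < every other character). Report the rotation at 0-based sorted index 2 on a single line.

Answer: agnet5$m

Derivation:
All 8 rotations (rotation i = S[i:]+S[:i]):
  rot[0] = magnet5$
  rot[1] = agnet5$m
  rot[2] = gnet5$ma
  rot[3] = net5$mag
  rot[4] = et5$magn
  rot[5] = t5$magne
  rot[6] = 5$magnet
  rot[7] = $magnet5
Sorted (with $ < everything):
  sorted[0] = $magnet5
  sorted[1] = 5$magnet
  sorted[2] = agnet5$m
  sorted[3] = et5$magn
  sorted[4] = gnet5$ma
  sorted[5] = magnet5$
  sorted[6] = net5$mag
  sorted[7] = t5$magne
sorted[2] = agnet5$m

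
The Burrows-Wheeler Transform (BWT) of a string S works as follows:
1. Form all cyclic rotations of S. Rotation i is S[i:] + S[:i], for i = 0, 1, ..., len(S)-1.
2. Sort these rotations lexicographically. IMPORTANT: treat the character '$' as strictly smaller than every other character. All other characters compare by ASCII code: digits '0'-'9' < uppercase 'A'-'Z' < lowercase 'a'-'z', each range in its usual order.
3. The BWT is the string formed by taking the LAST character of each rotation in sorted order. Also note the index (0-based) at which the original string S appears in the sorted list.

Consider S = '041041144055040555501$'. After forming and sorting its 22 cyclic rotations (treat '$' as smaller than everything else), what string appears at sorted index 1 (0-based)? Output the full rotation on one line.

All 22 rotations (rotation i = S[i:]+S[:i]):
  rot[0] = 041041144055040555501$
  rot[1] = 41041144055040555501$0
  rot[2] = 1041144055040555501$04
  rot[3] = 041144055040555501$041
  rot[4] = 41144055040555501$0410
  rot[5] = 1144055040555501$04104
  rot[6] = 144055040555501$041041
  rot[7] = 44055040555501$0410411
  rot[8] = 4055040555501$04104114
  rot[9] = 055040555501$041041144
  rot[10] = 55040555501$0410411440
  rot[11] = 5040555501$04104114405
  rot[12] = 040555501$041041144055
  rot[13] = 40555501$0410411440550
  rot[14] = 0555501$04104114405504
  rot[15] = 555501$041041144055040
  rot[16] = 55501$0410411440550405
  rot[17] = 5501$04104114405504055
  rot[18] = 501$041041144055040555
  rot[19] = 01$0410411440550405555
  rot[20] = 1$04104114405504055550
  rot[21] = $041041144055040555501
Sorted (with $ < everything):
  sorted[0] = $041041144055040555501
  sorted[1] = 01$0410411440550405555
  sorted[2] = 040555501$041041144055
  sorted[3] = 041041144055040555501$
  sorted[4] = 041144055040555501$041
  sorted[5] = 055040555501$041041144
  sorted[6] = 0555501$04104114405504
  sorted[7] = 1$04104114405504055550
  sorted[8] = 1041144055040555501$04
  sorted[9] = 1144055040555501$04104
  sorted[10] = 144055040555501$041041
  sorted[11] = 4055040555501$04104114
  sorted[12] = 40555501$0410411440550
  sorted[13] = 41041144055040555501$0
  sorted[14] = 41144055040555501$0410
  sorted[15] = 44055040555501$0410411
  sorted[16] = 501$041041144055040555
  sorted[17] = 5040555501$04104114405
  sorted[18] = 5501$04104114405504055
  sorted[19] = 55040555501$0410411440
  sorted[20] = 55501$0410411440550405
  sorted[21] = 555501$041041144055040
sorted[1] = 01$0410411440550405555

Answer: 01$0410411440550405555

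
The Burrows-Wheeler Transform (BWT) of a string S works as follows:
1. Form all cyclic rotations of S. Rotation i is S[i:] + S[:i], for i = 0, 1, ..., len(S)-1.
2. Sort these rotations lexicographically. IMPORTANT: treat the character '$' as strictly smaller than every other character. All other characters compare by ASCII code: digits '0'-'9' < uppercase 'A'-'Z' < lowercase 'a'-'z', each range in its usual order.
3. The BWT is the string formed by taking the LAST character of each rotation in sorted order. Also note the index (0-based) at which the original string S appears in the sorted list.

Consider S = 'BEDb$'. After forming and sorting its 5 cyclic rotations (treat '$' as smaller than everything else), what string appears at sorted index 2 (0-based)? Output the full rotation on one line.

Answer: Db$BE

Derivation:
All 5 rotations (rotation i = S[i:]+S[:i]):
  rot[0] = BEDb$
  rot[1] = EDb$B
  rot[2] = Db$BE
  rot[3] = b$BED
  rot[4] = $BEDb
Sorted (with $ < everything):
  sorted[0] = $BEDb
  sorted[1] = BEDb$
  sorted[2] = Db$BE
  sorted[3] = EDb$B
  sorted[4] = b$BED
sorted[2] = Db$BE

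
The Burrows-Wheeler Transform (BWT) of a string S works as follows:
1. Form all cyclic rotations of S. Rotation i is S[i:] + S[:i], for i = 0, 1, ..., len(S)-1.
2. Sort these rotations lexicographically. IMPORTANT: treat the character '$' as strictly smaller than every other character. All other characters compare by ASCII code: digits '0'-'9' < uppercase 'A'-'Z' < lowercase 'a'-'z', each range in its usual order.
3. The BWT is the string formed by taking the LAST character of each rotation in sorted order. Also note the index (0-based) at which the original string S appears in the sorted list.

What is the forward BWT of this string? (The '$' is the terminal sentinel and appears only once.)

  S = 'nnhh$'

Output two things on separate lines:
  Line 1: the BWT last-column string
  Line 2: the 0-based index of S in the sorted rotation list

All 5 rotations (rotation i = S[i:]+S[:i]):
  rot[0] = nnhh$
  rot[1] = nhh$n
  rot[2] = hh$nn
  rot[3] = h$nnh
  rot[4] = $nnhh
Sorted (with $ < everything):
  sorted[0] = $nnhh  (last char: 'h')
  sorted[1] = h$nnh  (last char: 'h')
  sorted[2] = hh$nn  (last char: 'n')
  sorted[3] = nhh$n  (last char: 'n')
  sorted[4] = nnhh$  (last char: '$')
Last column: hhnn$
Original string S is at sorted index 4

Answer: hhnn$
4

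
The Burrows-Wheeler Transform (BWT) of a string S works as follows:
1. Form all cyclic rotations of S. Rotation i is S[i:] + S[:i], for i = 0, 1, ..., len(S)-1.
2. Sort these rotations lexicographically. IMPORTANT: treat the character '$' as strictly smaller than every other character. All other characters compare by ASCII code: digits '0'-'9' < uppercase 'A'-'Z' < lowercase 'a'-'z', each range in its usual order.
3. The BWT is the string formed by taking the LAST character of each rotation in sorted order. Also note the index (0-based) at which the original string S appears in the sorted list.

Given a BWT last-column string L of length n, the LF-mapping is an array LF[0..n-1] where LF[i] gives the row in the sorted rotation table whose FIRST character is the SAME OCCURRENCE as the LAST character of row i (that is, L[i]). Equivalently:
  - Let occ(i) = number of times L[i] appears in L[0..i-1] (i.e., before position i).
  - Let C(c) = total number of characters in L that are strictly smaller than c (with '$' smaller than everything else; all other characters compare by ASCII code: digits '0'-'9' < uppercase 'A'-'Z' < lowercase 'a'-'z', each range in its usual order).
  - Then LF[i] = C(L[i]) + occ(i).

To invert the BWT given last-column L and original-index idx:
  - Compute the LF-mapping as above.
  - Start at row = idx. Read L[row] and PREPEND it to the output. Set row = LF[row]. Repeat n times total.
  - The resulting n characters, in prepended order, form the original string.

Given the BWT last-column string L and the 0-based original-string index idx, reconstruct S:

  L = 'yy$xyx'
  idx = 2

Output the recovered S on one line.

LF mapping: 3 4 0 1 5 2
Walk LF starting at row 2, prepending L[row]:
  step 1: row=2, L[2]='$', prepend. Next row=LF[2]=0
  step 2: row=0, L[0]='y', prepend. Next row=LF[0]=3
  step 3: row=3, L[3]='x', prepend. Next row=LF[3]=1
  step 4: row=1, L[1]='y', prepend. Next row=LF[1]=4
  step 5: row=4, L[4]='y', prepend. Next row=LF[4]=5
  step 6: row=5, L[5]='x', prepend. Next row=LF[5]=2
Reversed output: xyyxy$

Answer: xyyxy$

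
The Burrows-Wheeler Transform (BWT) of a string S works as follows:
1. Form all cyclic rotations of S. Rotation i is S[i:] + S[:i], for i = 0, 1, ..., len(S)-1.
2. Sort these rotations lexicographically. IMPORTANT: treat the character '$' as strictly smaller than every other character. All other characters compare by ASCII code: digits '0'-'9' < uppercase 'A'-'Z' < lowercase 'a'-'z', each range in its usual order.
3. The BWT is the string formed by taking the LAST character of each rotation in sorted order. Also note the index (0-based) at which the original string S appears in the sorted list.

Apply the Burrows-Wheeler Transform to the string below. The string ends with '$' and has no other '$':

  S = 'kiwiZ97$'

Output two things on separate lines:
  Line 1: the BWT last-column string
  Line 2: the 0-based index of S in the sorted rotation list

All 8 rotations (rotation i = S[i:]+S[:i]):
  rot[0] = kiwiZ97$
  rot[1] = iwiZ97$k
  rot[2] = wiZ97$ki
  rot[3] = iZ97$kiw
  rot[4] = Z97$kiwi
  rot[5] = 97$kiwiZ
  rot[6] = 7$kiwiZ9
  rot[7] = $kiwiZ97
Sorted (with $ < everything):
  sorted[0] = $kiwiZ97  (last char: '7')
  sorted[1] = 7$kiwiZ9  (last char: '9')
  sorted[2] = 97$kiwiZ  (last char: 'Z')
  sorted[3] = Z97$kiwi  (last char: 'i')
  sorted[4] = iZ97$kiw  (last char: 'w')
  sorted[5] = iwiZ97$k  (last char: 'k')
  sorted[6] = kiwiZ97$  (last char: '$')
  sorted[7] = wiZ97$ki  (last char: 'i')
Last column: 79Ziwk$i
Original string S is at sorted index 6

Answer: 79Ziwk$i
6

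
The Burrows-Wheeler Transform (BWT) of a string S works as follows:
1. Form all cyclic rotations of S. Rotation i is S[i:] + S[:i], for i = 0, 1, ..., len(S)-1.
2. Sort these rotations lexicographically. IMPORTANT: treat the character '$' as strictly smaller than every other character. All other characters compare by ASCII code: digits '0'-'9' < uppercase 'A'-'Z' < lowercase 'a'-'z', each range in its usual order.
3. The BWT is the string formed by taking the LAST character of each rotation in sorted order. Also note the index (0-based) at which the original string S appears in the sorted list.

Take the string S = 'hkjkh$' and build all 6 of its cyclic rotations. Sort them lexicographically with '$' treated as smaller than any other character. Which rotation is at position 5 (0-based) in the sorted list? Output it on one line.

Answer: kjkh$h

Derivation:
All 6 rotations (rotation i = S[i:]+S[:i]):
  rot[0] = hkjkh$
  rot[1] = kjkh$h
  rot[2] = jkh$hk
  rot[3] = kh$hkj
  rot[4] = h$hkjk
  rot[5] = $hkjkh
Sorted (with $ < everything):
  sorted[0] = $hkjkh
  sorted[1] = h$hkjk
  sorted[2] = hkjkh$
  sorted[3] = jkh$hk
  sorted[4] = kh$hkj
  sorted[5] = kjkh$h
sorted[5] = kjkh$h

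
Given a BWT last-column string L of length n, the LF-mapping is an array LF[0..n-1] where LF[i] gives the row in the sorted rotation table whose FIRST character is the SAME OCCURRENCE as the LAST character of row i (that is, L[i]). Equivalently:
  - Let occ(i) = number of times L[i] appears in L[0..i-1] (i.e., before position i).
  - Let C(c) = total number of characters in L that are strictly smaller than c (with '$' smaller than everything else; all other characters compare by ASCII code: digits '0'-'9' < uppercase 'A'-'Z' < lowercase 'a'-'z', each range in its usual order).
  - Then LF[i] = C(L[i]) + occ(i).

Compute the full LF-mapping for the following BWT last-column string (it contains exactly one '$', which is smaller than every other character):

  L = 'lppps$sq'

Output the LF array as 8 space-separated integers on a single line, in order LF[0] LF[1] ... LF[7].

Answer: 1 2 3 4 6 0 7 5

Derivation:
Char counts: '$':1, 'l':1, 'p':3, 'q':1, 's':2
C (first-col start): C('$')=0, C('l')=1, C('p')=2, C('q')=5, C('s')=6
L[0]='l': occ=0, LF[0]=C('l')+0=1+0=1
L[1]='p': occ=0, LF[1]=C('p')+0=2+0=2
L[2]='p': occ=1, LF[2]=C('p')+1=2+1=3
L[3]='p': occ=2, LF[3]=C('p')+2=2+2=4
L[4]='s': occ=0, LF[4]=C('s')+0=6+0=6
L[5]='$': occ=0, LF[5]=C('$')+0=0+0=0
L[6]='s': occ=1, LF[6]=C('s')+1=6+1=7
L[7]='q': occ=0, LF[7]=C('q')+0=5+0=5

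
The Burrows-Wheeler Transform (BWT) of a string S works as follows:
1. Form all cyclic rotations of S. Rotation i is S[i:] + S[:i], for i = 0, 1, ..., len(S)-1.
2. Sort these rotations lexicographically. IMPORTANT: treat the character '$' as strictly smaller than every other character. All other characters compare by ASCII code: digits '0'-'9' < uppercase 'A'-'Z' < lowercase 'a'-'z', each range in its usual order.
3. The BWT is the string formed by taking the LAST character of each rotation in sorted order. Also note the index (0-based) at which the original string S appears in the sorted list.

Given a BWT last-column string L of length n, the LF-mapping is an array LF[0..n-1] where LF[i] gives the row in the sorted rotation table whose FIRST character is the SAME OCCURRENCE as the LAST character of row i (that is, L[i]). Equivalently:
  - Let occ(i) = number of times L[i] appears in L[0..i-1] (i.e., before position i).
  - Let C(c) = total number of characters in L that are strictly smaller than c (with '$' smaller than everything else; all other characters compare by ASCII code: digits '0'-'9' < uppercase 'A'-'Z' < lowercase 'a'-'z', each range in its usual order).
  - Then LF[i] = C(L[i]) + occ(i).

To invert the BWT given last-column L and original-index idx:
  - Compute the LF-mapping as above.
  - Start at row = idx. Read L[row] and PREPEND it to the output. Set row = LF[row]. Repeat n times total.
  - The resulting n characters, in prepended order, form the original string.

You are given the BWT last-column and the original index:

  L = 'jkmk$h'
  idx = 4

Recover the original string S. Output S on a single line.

Answer: kkhmj$

Derivation:
LF mapping: 2 3 5 4 0 1
Walk LF starting at row 4, prepending L[row]:
  step 1: row=4, L[4]='$', prepend. Next row=LF[4]=0
  step 2: row=0, L[0]='j', prepend. Next row=LF[0]=2
  step 3: row=2, L[2]='m', prepend. Next row=LF[2]=5
  step 4: row=5, L[5]='h', prepend. Next row=LF[5]=1
  step 5: row=1, L[1]='k', prepend. Next row=LF[1]=3
  step 6: row=3, L[3]='k', prepend. Next row=LF[3]=4
Reversed output: kkhmj$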